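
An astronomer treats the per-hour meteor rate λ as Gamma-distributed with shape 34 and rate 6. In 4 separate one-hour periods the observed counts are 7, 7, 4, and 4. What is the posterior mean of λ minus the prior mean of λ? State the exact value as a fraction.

Total count: 7 + 7 + 4 + 4 = 22.
Total exposure: 4 hours.
Conjugate update: add total count to the shape and total exposure to the rate, giving Gamma(56, 10).
Posterior mean = 56/10 = 28/5; prior mean = 34/6 = 17/3. Difference = 28/5 − 17/3 = -1/15.

-1/15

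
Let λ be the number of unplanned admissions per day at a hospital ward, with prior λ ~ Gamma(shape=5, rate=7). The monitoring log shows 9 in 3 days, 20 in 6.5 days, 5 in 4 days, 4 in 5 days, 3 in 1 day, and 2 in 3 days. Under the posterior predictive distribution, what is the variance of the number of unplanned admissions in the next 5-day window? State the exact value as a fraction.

Total count: 9 + 20 + 5 + 4 + 3 + 2 = 43.
Total exposure: 3 + 6.5 + 4 + 5 + 1 + 3 = 22.5 days.
Gamma(α, β) with Poisson data over total exposure Σt gives posterior Gamma(α+Σx, β+Σt) = Gamma(48, 59/2).
The posterior predictive for a window of length T is Negative Binomial with variance T·α'·(β'+T)/β'² = 5·48·(69/2)/(3481/4) = 33120/3481.

33120/3481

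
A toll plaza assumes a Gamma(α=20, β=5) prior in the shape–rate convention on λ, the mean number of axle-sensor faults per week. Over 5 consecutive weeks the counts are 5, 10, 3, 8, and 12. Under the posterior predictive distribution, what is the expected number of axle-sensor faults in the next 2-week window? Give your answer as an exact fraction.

58/5

Total count: 5 + 10 + 3 + 8 + 12 = 38.
Total exposure: 5 weeks.
The Gamma prior is conjugate for the Poisson rate, so λ | data ~ Gamma(20+38, 5+5) = Gamma(58, 10).
Predictive mean over a 2-week window = T·E[λ|data] = 2·58/10 = 58/5.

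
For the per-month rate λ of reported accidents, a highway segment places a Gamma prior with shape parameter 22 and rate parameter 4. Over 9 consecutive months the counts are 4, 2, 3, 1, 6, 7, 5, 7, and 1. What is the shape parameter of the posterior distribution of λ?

Total count: 4 + 2 + 3 + 1 + 6 + 7 + 5 + 7 + 1 = 36.
Total exposure: 9 months.
Posterior: α' = 22 + 36 = 58, β' = 4 + 9 = 13.

58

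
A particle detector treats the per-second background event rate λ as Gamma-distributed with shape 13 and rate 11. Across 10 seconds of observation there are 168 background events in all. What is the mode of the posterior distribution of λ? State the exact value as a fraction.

60/7

Total count 168 over total exposure 10 seconds.
By Gamma–Poisson conjugacy, the posterior is Gamma(α + Σx, β + Σt) = Gamma(13 + 168, 11 + 10) = Gamma(181, 21).
Posterior mode = (α'−1)/β' = 180/21 = 60/7.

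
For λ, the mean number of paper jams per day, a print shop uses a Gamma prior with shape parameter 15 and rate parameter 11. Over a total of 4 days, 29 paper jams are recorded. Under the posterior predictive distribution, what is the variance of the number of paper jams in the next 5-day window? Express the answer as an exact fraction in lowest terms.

176/9

Total count 29 over total exposure 4 days.
Posterior: α' = 15 + 29 = 44, β' = 11 + 4 = 15.
The posterior predictive for a window of length T is Negative Binomial with variance T·α'·(β'+T)/β'² = 5·44·20/225 = 176/9.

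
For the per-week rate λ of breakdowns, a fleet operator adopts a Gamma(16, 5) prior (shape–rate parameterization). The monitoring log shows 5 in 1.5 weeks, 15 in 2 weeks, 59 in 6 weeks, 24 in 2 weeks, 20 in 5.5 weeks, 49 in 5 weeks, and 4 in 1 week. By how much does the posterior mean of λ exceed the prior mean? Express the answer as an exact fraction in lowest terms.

Total count: 5 + 15 + 59 + 24 + 20 + 49 + 4 = 176.
Total exposure: 1.5 + 2 + 6 + 2 + 5.5 + 5 + 1 = 23 weeks.
Conjugate update: add total count to the shape and total exposure to the rate, giving Gamma(192, 28).
Posterior mean = 192/28 = 48/7; prior mean = 16/5 = 16/5. Difference = 48/7 − 16/5 = 128/35.

128/35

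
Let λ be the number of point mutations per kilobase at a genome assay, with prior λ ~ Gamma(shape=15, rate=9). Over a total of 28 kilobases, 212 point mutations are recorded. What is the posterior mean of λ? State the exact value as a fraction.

Total count 212 over total exposure 28 kilobases.
Conjugate update: add total count to the shape and total exposure to the rate, giving Gamma(227, 37).
Posterior mean = α'/β' = 227/37.

227/37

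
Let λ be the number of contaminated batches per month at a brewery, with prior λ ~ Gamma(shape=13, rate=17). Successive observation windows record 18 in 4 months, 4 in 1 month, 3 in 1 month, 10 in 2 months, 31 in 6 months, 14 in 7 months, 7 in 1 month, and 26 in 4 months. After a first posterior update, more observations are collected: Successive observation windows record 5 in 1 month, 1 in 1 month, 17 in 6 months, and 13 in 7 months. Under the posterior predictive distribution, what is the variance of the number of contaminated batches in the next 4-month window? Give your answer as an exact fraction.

Total count: 18 + 4 + 3 + 10 + 31 + 14 + 7 + 26 = 113.
Total exposure: 4 + 1 + 1 + 2 + 6 + 7 + 1 + 4 = 26 months.
After the first batch: Gamma(13 + 113, 17 + 26) = Gamma(126, 43).
Total count: 5 + 1 + 17 + 13 = 36.
Total exposure: 1 + 1 + 6 + 7 = 15 months.
After the second batch: Gamma(126 + 36, 43 + 15) = Gamma(162, 58).
The posterior predictive for a window of length T is Negative Binomial with variance T·α'·(β'+T)/β'² = 4·162·62/3364 = 10044/841.

10044/841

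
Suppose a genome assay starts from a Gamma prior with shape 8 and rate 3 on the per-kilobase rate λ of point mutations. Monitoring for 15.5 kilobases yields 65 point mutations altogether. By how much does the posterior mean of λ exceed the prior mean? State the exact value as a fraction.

142/111

Total count 65 over total exposure 15.5 kilobases.
By Gamma–Poisson conjugacy, the posterior is Gamma(α + Σx, β + Σt) = Gamma(8 + 65, 3 + 15.5) = Gamma(73, 37/2).
Posterior mean = 73/(37/2) = 146/37; prior mean = 8/3 = 8/3. Difference = 146/37 − 8/3 = 142/111.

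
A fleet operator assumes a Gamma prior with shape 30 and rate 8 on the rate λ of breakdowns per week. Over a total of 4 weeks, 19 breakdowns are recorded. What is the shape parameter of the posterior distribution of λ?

49

Total count 19 over total exposure 4 weeks.
By Gamma–Poisson conjugacy, the posterior is Gamma(α + Σx, β + Σt) = Gamma(30 + 19, 8 + 4) = Gamma(49, 12).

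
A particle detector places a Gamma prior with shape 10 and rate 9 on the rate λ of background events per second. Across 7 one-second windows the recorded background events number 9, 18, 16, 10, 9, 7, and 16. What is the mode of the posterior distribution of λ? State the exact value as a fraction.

Total count: 9 + 18 + 16 + 10 + 9 + 7 + 16 = 85.
Total exposure: 7 seconds.
Posterior: α' = 10 + 85 = 95, β' = 9 + 7 = 16.
Posterior mode = (α'−1)/β' = 94/16 = 47/8.

47/8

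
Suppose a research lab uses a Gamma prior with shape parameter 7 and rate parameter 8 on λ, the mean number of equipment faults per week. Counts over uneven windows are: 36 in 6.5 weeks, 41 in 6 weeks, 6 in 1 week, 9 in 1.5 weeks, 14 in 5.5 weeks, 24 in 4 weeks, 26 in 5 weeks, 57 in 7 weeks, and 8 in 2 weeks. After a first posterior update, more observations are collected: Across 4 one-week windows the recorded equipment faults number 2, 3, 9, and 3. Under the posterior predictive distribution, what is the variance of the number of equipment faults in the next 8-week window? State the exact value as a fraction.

Total count: 36 + 41 + 6 + 9 + 14 + 24 + 26 + 57 + 8 = 221.
Total exposure: 6.5 + 6 + 1 + 1.5 + 5.5 + 4 + 5 + 7 + 2 = 38.5 weeks.
After the first batch: Gamma(7 + 221, 8 + 38.5) = Gamma(228, 93/2).
Total count: 2 + 3 + 9 + 3 = 17.
Total exposure: 4 weeks.
After the second batch: Gamma(228 + 17, 93/2 + 4) = Gamma(245, 101/2).
The posterior predictive for a window of length T is Negative Binomial with variance T·α'·(β'+T)/β'² = 8·245·(117/2)/(10201/4) = 458640/10201.

458640/10201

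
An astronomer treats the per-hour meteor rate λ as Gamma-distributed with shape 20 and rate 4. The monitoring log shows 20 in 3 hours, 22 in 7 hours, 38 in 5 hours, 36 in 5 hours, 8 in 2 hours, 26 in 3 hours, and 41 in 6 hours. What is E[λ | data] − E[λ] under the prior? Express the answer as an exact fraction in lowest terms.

36/35

Total count: 20 + 22 + 38 + 36 + 8 + 26 + 41 = 191.
Total exposure: 3 + 7 + 5 + 5 + 2 + 3 + 6 = 31 hours.
By Gamma–Poisson conjugacy, the posterior is Gamma(α + Σx, β + Σt) = Gamma(20 + 191, 4 + 31) = Gamma(211, 35).
Posterior mean = 211/35 = 211/35; prior mean = 20/4 = 5. Difference = 211/35 − 5 = 36/35.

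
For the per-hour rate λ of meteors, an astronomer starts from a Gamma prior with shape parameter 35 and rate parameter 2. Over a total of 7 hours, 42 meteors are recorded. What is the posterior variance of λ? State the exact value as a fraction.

Total count 42 over total exposure 7 hours.
The Gamma prior is conjugate for the Poisson rate, so λ | data ~ Gamma(35+42, 2+7) = Gamma(77, 9).
Posterior variance = α'/β'² = 77/81.

77/81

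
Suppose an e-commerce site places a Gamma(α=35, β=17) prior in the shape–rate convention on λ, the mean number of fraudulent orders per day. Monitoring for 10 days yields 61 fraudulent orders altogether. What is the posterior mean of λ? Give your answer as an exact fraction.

32/9

Total count 61 over total exposure 10 days.
Posterior: α' = 35 + 61 = 96, β' = 17 + 10 = 27.
Posterior mean = α'/β' = 96/27 = 32/9.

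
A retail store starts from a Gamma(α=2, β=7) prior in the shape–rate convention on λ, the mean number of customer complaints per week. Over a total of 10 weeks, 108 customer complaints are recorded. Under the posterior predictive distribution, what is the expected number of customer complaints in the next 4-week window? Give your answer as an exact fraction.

Total count 108 over total exposure 10 weeks.
By Gamma–Poisson conjugacy, the posterior is Gamma(α + Σx, β + Σt) = Gamma(2 + 108, 7 + 10) = Gamma(110, 17).
Predictive mean over a 4-week window = T·E[λ|data] = 4·110/17 = 440/17.

440/17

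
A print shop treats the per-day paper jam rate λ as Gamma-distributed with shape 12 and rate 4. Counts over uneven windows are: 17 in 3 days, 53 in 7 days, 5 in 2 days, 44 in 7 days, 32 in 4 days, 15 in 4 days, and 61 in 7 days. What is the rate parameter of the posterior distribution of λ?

Total count: 17 + 53 + 5 + 44 + 32 + 15 + 61 = 227.
Total exposure: 3 + 7 + 2 + 7 + 4 + 4 + 7 = 34 days.
Gamma(α, β) with Poisson data over total exposure Σt gives posterior Gamma(α+Σx, β+Σt) = Gamma(239, 38).

38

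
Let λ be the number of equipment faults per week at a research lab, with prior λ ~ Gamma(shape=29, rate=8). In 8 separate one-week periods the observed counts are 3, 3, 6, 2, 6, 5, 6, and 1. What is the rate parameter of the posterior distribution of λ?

16

Total count: 3 + 3 + 6 + 2 + 6 + 5 + 6 + 1 = 32.
Total exposure: 8 weeks.
By Gamma–Poisson conjugacy, the posterior is Gamma(α + Σx, β + Σt) = Gamma(29 + 32, 8 + 8) = Gamma(61, 16).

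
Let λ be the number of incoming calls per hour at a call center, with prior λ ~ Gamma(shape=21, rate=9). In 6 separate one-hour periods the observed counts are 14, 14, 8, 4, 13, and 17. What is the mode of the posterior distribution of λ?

Total count: 14 + 14 + 8 + 4 + 13 + 17 = 70.
Total exposure: 6 hours.
Posterior: α' = 21 + 70 = 91, β' = 9 + 6 = 15.
Posterior mode = (α'−1)/β' = 90/15 = 6.

6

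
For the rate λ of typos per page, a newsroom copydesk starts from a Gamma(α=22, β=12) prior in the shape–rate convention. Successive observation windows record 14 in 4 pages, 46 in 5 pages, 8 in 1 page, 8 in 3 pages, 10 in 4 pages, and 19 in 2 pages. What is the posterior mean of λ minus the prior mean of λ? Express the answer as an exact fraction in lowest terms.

421/186

Total count: 14 + 46 + 8 + 8 + 10 + 19 = 105.
Total exposure: 4 + 5 + 1 + 3 + 4 + 2 = 19 pages.
Gamma(α, β) with Poisson data over total exposure Σt gives posterior Gamma(α+Σx, β+Σt) = Gamma(127, 31).
Posterior mean = 127/31 = 127/31; prior mean = 22/12 = 11/6. Difference = 127/31 − 11/6 = 421/186.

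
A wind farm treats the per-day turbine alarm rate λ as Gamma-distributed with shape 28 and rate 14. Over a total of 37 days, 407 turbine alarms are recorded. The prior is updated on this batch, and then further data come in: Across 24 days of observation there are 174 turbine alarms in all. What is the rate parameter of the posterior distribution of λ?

Total count 407 over total exposure 37 days.
After the first batch: Gamma(28 + 407, 14 + 37) = Gamma(435, 51).
Total count 174 over total exposure 24 days.
After the second batch: Gamma(435 + 174, 51 + 24) = Gamma(609, 75).

75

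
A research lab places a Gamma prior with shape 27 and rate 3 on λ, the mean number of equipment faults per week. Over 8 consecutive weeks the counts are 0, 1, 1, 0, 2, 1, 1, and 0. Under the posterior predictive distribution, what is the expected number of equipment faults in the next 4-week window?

Total count: 0 + 1 + 1 + 0 + 2 + 1 + 1 + 0 = 6.
Total exposure: 8 weeks.
Posterior: α' = 27 + 6 = 33, β' = 3 + 8 = 11.
Predictive mean over a 4-week window = T·E[λ|data] = 4·33/11 = 12.

12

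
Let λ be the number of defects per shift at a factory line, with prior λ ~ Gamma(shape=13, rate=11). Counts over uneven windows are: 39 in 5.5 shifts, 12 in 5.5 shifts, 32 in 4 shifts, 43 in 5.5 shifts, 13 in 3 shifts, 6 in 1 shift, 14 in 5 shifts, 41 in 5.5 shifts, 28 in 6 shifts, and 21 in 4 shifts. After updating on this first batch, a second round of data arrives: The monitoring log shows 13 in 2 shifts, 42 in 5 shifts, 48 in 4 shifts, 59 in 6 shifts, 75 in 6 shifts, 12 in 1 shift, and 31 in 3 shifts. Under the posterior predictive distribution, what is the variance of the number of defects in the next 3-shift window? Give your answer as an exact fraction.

Total count: 39 + 12 + 32 + 43 + 13 + 6 + 14 + 41 + 28 + 21 = 249.
Total exposure: 5.5 + 5.5 + 4 + 5.5 + 3 + 1 + 5 + 5.5 + 6 + 4 = 45 shifts.
After the first batch: Gamma(13 + 249, 11 + 45) = Gamma(262, 56).
Total count: 13 + 42 + 48 + 59 + 75 + 12 + 31 = 280.
Total exposure: 2 + 5 + 4 + 6 + 6 + 1 + 3 = 27 shifts.
After the second batch: Gamma(262 + 280, 56 + 27) = Gamma(542, 83).
The posterior predictive for a window of length T is Negative Binomial with variance T·α'·(β'+T)/β'² = 3·542·86/6889 = 139836/6889.

139836/6889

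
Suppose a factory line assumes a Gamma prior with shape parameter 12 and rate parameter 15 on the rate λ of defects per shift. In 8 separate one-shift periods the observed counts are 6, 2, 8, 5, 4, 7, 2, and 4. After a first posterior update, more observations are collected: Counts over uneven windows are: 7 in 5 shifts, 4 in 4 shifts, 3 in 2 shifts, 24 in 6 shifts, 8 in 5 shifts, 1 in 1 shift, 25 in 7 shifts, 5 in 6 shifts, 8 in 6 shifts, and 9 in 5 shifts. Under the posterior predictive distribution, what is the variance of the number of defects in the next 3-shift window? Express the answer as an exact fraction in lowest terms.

7884/1225

Total count: 6 + 2 + 8 + 5 + 4 + 7 + 2 + 4 = 38.
Total exposure: 8 shifts.
After the first batch: Gamma(12 + 38, 15 + 8) = Gamma(50, 23).
Total count: 7 + 4 + 3 + 24 + 8 + 1 + 25 + 5 + 8 + 9 = 94.
Total exposure: 5 + 4 + 2 + 6 + 5 + 1 + 7 + 6 + 6 + 5 = 47 shifts.
After the second batch: Gamma(50 + 94, 23 + 47) = Gamma(144, 70).
The posterior predictive for a window of length T is Negative Binomial with variance T·α'·(β'+T)/β'² = 3·144·73/4900 = 7884/1225.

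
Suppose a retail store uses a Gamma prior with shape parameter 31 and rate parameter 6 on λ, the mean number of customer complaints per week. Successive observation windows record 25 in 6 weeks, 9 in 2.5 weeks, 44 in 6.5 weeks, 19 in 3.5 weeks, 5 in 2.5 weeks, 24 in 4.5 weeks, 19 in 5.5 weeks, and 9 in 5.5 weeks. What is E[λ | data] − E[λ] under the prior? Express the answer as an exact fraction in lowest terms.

Total count: 25 + 9 + 44 + 19 + 5 + 24 + 19 + 9 = 154.
Total exposure: 6 + 2.5 + 6.5 + 3.5 + 2.5 + 4.5 + 5.5 + 5.5 = 36.5 weeks.
Gamma(α, β) with Poisson data over total exposure Σt gives posterior Gamma(α+Σx, β+Σt) = Gamma(185, 85/2).
Posterior mean = 185/(85/2) = 74/17; prior mean = 31/6 = 31/6. Difference = 74/17 − 31/6 = -83/102.

-83/102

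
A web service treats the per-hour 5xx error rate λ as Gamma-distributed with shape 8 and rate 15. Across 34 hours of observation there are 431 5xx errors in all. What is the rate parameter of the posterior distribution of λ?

Total count 431 over total exposure 34 hours.
The Gamma prior is conjugate for the Poisson rate, so λ | data ~ Gamma(8+431, 15+34) = Gamma(439, 49).

49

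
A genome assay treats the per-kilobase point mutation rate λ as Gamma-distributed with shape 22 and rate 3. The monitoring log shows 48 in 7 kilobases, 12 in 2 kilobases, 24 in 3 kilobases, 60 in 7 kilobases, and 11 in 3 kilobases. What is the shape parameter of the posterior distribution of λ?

177

Total count: 48 + 12 + 24 + 60 + 11 = 155.
Total exposure: 7 + 2 + 3 + 7 + 3 = 22 kilobases.
The Gamma prior is conjugate for the Poisson rate, so λ | data ~ Gamma(22+155, 3+22) = Gamma(177, 25).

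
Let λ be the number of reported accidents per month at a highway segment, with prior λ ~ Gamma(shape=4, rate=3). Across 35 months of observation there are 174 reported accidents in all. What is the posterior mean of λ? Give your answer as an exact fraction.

89/19

Total count 174 over total exposure 35 months.
Gamma(α, β) with Poisson data over total exposure Σt gives posterior Gamma(α+Σx, β+Σt) = Gamma(178, 38).
Posterior mean = α'/β' = 178/38 = 89/19.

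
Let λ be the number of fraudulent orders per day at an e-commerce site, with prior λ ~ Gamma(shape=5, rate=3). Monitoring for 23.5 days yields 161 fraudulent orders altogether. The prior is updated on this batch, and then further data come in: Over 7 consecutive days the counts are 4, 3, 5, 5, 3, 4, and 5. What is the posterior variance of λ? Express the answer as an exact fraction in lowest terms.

780/4489

Total count 161 over total exposure 23.5 days.
After the first batch: Gamma(5 + 161, 3 + 23.5) = Gamma(166, 53/2).
Total count: 4 + 3 + 5 + 5 + 3 + 4 + 5 = 29.
Total exposure: 7 days.
After the second batch: Gamma(166 + 29, 53/2 + 7) = Gamma(195, 67/2).
Posterior variance = α'/β'² = 195/(4489/4) = 780/4489.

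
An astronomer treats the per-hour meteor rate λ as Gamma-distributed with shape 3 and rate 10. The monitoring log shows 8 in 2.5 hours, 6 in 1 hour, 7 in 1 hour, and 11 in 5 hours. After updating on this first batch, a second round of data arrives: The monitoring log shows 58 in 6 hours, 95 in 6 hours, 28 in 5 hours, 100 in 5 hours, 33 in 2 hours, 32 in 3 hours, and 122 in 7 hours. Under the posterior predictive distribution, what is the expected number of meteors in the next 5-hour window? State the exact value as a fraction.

5030/107

Total count: 8 + 6 + 7 + 11 = 32.
Total exposure: 2.5 + 1 + 1 + 5 = 9.5 hours.
After the first batch: Gamma(3 + 32, 10 + 9.5) = Gamma(35, 39/2).
Total count: 58 + 95 + 28 + 100 + 33 + 32 + 122 = 468.
Total exposure: 6 + 6 + 5 + 5 + 2 + 3 + 7 = 34 hours.
After the second batch: Gamma(35 + 468, 39/2 + 34) = Gamma(503, 107/2).
Predictive mean over a 5-hour window = T·E[λ|data] = 5·503/(107/2) = 5030/107.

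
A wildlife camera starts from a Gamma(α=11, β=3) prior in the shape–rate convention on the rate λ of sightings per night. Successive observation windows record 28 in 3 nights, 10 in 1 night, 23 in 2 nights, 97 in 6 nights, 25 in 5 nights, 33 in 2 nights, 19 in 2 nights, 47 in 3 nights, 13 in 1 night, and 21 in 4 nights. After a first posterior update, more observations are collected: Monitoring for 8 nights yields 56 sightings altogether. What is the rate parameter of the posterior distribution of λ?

Total count: 28 + 10 + 23 + 97 + 25 + 33 + 19 + 47 + 13 + 21 = 316.
Total exposure: 3 + 1 + 2 + 6 + 5 + 2 + 2 + 3 + 1 + 4 = 29 nights.
After the first batch: Gamma(11 + 316, 3 + 29) = Gamma(327, 32).
Total count 56 over total exposure 8 nights.
After the second batch: Gamma(327 + 56, 32 + 8) = Gamma(383, 40).

40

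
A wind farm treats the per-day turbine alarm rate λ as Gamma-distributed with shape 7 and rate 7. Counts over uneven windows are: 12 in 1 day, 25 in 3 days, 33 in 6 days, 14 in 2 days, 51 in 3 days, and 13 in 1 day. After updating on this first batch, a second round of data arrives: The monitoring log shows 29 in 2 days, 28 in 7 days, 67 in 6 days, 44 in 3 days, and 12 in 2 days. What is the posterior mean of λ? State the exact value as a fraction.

Total count: 12 + 25 + 33 + 14 + 51 + 13 = 148.
Total exposure: 1 + 3 + 6 + 2 + 3 + 1 = 16 days.
After the first batch: Gamma(7 + 148, 7 + 16) = Gamma(155, 23).
Total count: 29 + 28 + 67 + 44 + 12 = 180.
Total exposure: 2 + 7 + 6 + 3 + 2 = 20 days.
After the second batch: Gamma(155 + 180, 23 + 20) = Gamma(335, 43).
Posterior mean = α'/β' = 335/43.

335/43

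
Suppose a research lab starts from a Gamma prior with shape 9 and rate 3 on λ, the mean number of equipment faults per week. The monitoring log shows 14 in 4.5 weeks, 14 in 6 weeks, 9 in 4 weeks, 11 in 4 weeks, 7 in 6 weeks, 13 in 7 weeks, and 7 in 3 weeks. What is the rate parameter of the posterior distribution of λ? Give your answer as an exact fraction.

Total count: 14 + 14 + 9 + 11 + 7 + 13 + 7 = 75.
Total exposure: 4.5 + 6 + 4 + 4 + 6 + 7 + 3 = 34.5 weeks.
Gamma(α, β) with Poisson data over total exposure Σt gives posterior Gamma(α+Σx, β+Σt) = Gamma(84, 75/2).

75/2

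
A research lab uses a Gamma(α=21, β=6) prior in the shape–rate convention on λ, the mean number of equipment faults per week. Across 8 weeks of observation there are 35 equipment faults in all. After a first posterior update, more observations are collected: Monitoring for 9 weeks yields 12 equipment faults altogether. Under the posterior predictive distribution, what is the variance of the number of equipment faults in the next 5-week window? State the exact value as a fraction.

Total count 35 over total exposure 8 weeks.
After the first batch: Gamma(21 + 35, 6 + 8) = Gamma(56, 14).
Total count 12 over total exposure 9 weeks.
After the second batch: Gamma(56 + 12, 14 + 9) = Gamma(68, 23).
The posterior predictive for a window of length T is Negative Binomial with variance T·α'·(β'+T)/β'² = 5·68·28/529 = 9520/529.

9520/529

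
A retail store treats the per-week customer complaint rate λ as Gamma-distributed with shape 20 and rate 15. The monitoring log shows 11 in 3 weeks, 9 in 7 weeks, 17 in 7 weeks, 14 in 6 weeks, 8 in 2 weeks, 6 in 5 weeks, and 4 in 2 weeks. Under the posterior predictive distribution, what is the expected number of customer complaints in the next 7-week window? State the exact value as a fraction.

Total count: 11 + 9 + 17 + 14 + 8 + 6 + 4 = 69.
Total exposure: 3 + 7 + 7 + 6 + 2 + 5 + 2 = 32 weeks.
Conjugate update: add total count to the shape and total exposure to the rate, giving Gamma(89, 47).
Predictive mean over a 7-week window = T·E[λ|data] = 7·89/47 = 623/47.

623/47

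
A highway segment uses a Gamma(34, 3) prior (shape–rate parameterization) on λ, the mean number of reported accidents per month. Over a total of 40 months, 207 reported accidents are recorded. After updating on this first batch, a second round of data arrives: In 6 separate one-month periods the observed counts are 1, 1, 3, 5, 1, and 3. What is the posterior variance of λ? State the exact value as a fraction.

255/2401

Total count 207 over total exposure 40 months.
After the first batch: Gamma(34 + 207, 3 + 40) = Gamma(241, 43).
Total count: 1 + 1 + 3 + 5 + 1 + 3 = 14.
Total exposure: 6 months.
After the second batch: Gamma(241 + 14, 43 + 6) = Gamma(255, 49).
Posterior variance = α'/β'² = 255/2401.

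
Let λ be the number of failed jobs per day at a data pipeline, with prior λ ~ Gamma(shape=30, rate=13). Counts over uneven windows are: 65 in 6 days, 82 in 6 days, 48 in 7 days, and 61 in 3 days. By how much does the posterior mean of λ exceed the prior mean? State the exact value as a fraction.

2668/455

Total count: 65 + 82 + 48 + 61 = 256.
Total exposure: 6 + 6 + 7 + 3 = 22 days.
By Gamma–Poisson conjugacy, the posterior is Gamma(α + Σx, β + Σt) = Gamma(30 + 256, 13 + 22) = Gamma(286, 35).
Posterior mean = 286/35 = 286/35; prior mean = 30/13 = 30/13. Difference = 286/35 − 30/13 = 2668/455.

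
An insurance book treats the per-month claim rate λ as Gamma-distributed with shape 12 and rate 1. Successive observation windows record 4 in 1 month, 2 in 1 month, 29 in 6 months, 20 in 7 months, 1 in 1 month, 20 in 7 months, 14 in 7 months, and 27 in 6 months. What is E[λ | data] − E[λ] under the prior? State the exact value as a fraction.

-315/37

Total count: 4 + 2 + 29 + 20 + 1 + 20 + 14 + 27 = 117.
Total exposure: 1 + 1 + 6 + 7 + 1 + 7 + 7 + 6 = 36 months.
Gamma(α, β) with Poisson data over total exposure Σt gives posterior Gamma(α+Σx, β+Σt) = Gamma(129, 37).
Posterior mean = 129/37 = 129/37; prior mean = 12/1 = 12. Difference = 129/37 − 12 = -315/37.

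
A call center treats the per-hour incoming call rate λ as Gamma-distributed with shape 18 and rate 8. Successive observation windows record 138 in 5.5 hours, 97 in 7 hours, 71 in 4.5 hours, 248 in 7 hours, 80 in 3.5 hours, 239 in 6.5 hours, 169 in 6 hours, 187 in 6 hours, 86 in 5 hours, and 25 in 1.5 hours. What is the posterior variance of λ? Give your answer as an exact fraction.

Total count: 138 + 97 + 71 + 248 + 80 + 239 + 169 + 187 + 86 + 25 = 1340.
Total exposure: 5.5 + 7 + 4.5 + 7 + 3.5 + 6.5 + 6 + 6 + 5 + 1.5 = 52.5 hours.
By Gamma–Poisson conjugacy, the posterior is Gamma(α + Σx, β + Σt) = Gamma(18 + 1340, 8 + 52.5) = Gamma(1358, 121/2).
Posterior variance = α'/β'² = 1358/(14641/4) = 5432/14641.

5432/14641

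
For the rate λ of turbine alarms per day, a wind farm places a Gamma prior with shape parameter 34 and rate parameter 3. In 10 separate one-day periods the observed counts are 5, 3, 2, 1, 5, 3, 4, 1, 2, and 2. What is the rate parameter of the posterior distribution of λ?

13

Total count: 5 + 3 + 2 + 1 + 5 + 3 + 4 + 1 + 2 + 2 = 28.
Total exposure: 10 days.
The Gamma prior is conjugate for the Poisson rate, so λ | data ~ Gamma(34+28, 3+10) = Gamma(62, 13).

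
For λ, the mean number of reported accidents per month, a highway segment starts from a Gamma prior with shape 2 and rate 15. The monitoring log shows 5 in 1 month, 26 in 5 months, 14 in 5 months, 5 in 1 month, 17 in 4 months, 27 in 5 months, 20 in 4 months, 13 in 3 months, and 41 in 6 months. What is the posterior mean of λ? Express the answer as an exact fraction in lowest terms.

Total count: 5 + 26 + 14 + 5 + 17 + 27 + 20 + 13 + 41 = 168.
Total exposure: 1 + 5 + 5 + 1 + 4 + 5 + 4 + 3 + 6 = 34 months.
Conjugate update: add total count to the shape and total exposure to the rate, giving Gamma(170, 49).
Posterior mean = α'/β' = 170/49.

170/49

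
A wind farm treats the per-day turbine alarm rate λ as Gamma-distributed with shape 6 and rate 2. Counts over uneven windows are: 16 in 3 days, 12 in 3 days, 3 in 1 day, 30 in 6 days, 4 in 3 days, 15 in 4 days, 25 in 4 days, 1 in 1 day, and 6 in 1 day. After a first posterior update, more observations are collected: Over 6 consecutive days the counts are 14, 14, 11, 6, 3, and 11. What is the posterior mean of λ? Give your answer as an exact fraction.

177/34

Total count: 16 + 12 + 3 + 30 + 4 + 15 + 25 + 1 + 6 = 112.
Total exposure: 3 + 3 + 1 + 6 + 3 + 4 + 4 + 1 + 1 = 26 days.
After the first batch: Gamma(6 + 112, 2 + 26) = Gamma(118, 28).
Total count: 14 + 14 + 11 + 6 + 3 + 11 = 59.
Total exposure: 6 days.
After the second batch: Gamma(118 + 59, 28 + 6) = Gamma(177, 34).
Posterior mean = α'/β' = 177/34.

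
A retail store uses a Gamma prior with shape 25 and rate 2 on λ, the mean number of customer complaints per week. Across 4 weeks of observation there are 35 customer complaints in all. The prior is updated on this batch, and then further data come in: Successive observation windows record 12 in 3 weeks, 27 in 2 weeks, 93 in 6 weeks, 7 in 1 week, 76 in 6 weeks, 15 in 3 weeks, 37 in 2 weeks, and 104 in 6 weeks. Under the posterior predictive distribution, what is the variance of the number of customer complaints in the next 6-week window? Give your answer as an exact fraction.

Total count 35 over total exposure 4 weeks.
After the first batch: Gamma(25 + 35, 2 + 4) = Gamma(60, 6).
Total count: 12 + 27 + 93 + 7 + 76 + 15 + 37 + 104 = 371.
Total exposure: 3 + 2 + 6 + 1 + 6 + 3 + 2 + 6 = 29 weeks.
After the second batch: Gamma(60 + 371, 6 + 29) = Gamma(431, 35).
The posterior predictive for a window of length T is Negative Binomial with variance T·α'·(β'+T)/β'² = 6·431·41/1225 = 106026/1225.

106026/1225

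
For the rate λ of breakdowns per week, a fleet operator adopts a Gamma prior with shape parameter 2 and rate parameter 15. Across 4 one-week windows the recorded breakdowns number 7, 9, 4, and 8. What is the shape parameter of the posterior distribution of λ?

Total count: 7 + 9 + 4 + 8 = 28.
Total exposure: 4 weeks.
By Gamma–Poisson conjugacy, the posterior is Gamma(α + Σx, β + Σt) = Gamma(2 + 28, 15 + 4) = Gamma(30, 19).

30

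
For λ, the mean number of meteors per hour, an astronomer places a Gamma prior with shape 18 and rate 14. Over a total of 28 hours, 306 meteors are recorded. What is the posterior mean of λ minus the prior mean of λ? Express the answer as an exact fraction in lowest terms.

Total count 306 over total exposure 28 hours.
Conjugate update: add total count to the shape and total exposure to the rate, giving Gamma(324, 42).
Posterior mean = 324/42 = 54/7; prior mean = 18/14 = 9/7. Difference = 54/7 − 9/7 = 45/7.

45/7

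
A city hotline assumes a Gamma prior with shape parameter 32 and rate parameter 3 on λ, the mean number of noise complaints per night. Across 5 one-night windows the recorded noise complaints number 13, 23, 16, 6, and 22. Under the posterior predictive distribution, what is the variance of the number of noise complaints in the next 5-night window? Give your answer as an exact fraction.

455/4

Total count: 13 + 23 + 16 + 6 + 22 = 80.
Total exposure: 5 nights.
Conjugate update: add total count to the shape and total exposure to the rate, giving Gamma(112, 8).
The posterior predictive for a window of length T is Negative Binomial with variance T·α'·(β'+T)/β'² = 5·112·13/64 = 455/4.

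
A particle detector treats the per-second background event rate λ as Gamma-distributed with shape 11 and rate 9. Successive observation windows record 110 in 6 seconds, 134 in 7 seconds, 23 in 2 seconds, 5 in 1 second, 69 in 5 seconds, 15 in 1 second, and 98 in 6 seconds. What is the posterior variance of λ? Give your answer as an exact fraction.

Total count: 110 + 134 + 23 + 5 + 69 + 15 + 98 = 454.
Total exposure: 6 + 7 + 2 + 1 + 5 + 1 + 6 = 28 seconds.
Gamma(α, β) with Poisson data over total exposure Σt gives posterior Gamma(α+Σx, β+Σt) = Gamma(465, 37).
Posterior variance = α'/β'² = 465/1369.

465/1369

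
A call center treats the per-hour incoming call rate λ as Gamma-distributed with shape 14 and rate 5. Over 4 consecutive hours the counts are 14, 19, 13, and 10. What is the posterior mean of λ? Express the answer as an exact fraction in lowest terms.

Total count: 14 + 19 + 13 + 10 = 56.
Total exposure: 4 hours.
Conjugate update: add total count to the shape and total exposure to the rate, giving Gamma(70, 9).
Posterior mean = α'/β' = 70/9.

70/9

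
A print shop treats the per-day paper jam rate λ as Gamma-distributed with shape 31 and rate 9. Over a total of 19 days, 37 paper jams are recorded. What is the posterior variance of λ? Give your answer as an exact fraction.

17/196

Total count 37 over total exposure 19 days.
Gamma(α, β) with Poisson data over total exposure Σt gives posterior Gamma(α+Σx, β+Σt) = Gamma(68, 28).
Posterior variance = α'/β'² = 68/784 = 17/196.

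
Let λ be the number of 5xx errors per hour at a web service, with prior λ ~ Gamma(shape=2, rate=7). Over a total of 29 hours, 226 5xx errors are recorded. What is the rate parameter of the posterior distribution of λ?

36

Total count 226 over total exposure 29 hours.
Conjugate update: add total count to the shape and total exposure to the rate, giving Gamma(228, 36).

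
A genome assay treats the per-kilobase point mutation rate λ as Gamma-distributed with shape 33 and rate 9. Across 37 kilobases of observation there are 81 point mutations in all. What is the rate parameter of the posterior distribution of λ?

Total count 81 over total exposure 37 kilobases.
By Gamma–Poisson conjugacy, the posterior is Gamma(α + Σx, β + Σt) = Gamma(33 + 81, 9 + 37) = Gamma(114, 46).

46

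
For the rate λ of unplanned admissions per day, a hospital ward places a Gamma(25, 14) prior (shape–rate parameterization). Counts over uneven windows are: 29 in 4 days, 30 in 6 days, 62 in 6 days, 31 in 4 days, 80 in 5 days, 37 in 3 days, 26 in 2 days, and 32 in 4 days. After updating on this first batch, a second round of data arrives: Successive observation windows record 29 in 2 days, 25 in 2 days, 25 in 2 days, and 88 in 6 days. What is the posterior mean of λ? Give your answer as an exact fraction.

173/20

Total count: 29 + 30 + 62 + 31 + 80 + 37 + 26 + 32 = 327.
Total exposure: 4 + 6 + 6 + 4 + 5 + 3 + 2 + 4 = 34 days.
After the first batch: Gamma(25 + 327, 14 + 34) = Gamma(352, 48).
Total count: 29 + 25 + 25 + 88 = 167.
Total exposure: 2 + 2 + 2 + 6 = 12 days.
After the second batch: Gamma(352 + 167, 48 + 12) = Gamma(519, 60).
Posterior mean = α'/β' = 519/60 = 173/20.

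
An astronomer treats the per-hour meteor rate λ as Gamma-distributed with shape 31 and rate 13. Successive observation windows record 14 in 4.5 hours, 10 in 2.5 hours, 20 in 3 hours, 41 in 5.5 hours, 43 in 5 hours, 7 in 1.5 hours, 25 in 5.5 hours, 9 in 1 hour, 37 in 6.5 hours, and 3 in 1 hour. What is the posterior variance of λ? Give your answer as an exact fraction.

240/2401

Total count: 14 + 10 + 20 + 41 + 43 + 7 + 25 + 9 + 37 + 3 = 209.
Total exposure: 4.5 + 2.5 + 3 + 5.5 + 5 + 1.5 + 5.5 + 1 + 6.5 + 1 = 36 hours.
Gamma(α, β) with Poisson data over total exposure Σt gives posterior Gamma(α+Σx, β+Σt) = Gamma(240, 49).
Posterior variance = α'/β'² = 240/2401.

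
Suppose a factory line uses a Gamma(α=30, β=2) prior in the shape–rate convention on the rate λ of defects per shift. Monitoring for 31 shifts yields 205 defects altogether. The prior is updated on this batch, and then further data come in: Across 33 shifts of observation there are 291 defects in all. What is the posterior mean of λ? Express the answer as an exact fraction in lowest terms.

Total count 205 over total exposure 31 shifts.
After the first batch: Gamma(30 + 205, 2 + 31) = Gamma(235, 33).
Total count 291 over total exposure 33 shifts.
After the second batch: Gamma(235 + 291, 33 + 33) = Gamma(526, 66).
Posterior mean = α'/β' = 526/66 = 263/33.

263/33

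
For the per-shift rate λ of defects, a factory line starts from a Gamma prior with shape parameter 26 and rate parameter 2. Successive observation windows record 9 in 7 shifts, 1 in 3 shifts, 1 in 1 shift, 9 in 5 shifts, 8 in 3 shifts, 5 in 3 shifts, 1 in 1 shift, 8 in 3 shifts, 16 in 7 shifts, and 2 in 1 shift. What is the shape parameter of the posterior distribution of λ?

86

Total count: 9 + 1 + 1 + 9 + 8 + 5 + 1 + 8 + 16 + 2 = 60.
Total exposure: 7 + 3 + 1 + 5 + 3 + 3 + 1 + 3 + 7 + 1 = 34 shifts.
Posterior: α' = 26 + 60 = 86, β' = 2 + 34 = 36.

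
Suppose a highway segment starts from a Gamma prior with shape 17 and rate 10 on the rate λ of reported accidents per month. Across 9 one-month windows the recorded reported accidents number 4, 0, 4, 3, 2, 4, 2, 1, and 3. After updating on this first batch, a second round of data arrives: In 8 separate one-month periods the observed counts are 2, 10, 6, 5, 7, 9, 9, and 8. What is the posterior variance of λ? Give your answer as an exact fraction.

32/243

Total count: 4 + 0 + 4 + 3 + 2 + 4 + 2 + 1 + 3 = 23.
Total exposure: 9 months.
After the first batch: Gamma(17 + 23, 10 + 9) = Gamma(40, 19).
Total count: 2 + 10 + 6 + 5 + 7 + 9 + 9 + 8 = 56.
Total exposure: 8 months.
After the second batch: Gamma(40 + 56, 19 + 8) = Gamma(96, 27).
Posterior variance = α'/β'² = 96/729 = 32/243.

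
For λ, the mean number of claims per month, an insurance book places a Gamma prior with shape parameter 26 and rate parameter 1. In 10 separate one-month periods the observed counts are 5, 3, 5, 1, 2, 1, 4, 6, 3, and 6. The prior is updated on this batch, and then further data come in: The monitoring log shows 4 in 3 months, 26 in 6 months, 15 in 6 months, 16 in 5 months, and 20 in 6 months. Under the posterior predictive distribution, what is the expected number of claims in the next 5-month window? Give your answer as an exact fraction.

Total count: 5 + 3 + 5 + 1 + 2 + 1 + 4 + 6 + 3 + 6 = 36.
Total exposure: 10 months.
After the first batch: Gamma(26 + 36, 1 + 10) = Gamma(62, 11).
Total count: 4 + 26 + 15 + 16 + 20 = 81.
Total exposure: 3 + 6 + 6 + 5 + 6 = 26 months.
After the second batch: Gamma(62 + 81, 11 + 26) = Gamma(143, 37).
Predictive mean over a 5-month window = T·E[λ|data] = 5·143/37 = 715/37.

715/37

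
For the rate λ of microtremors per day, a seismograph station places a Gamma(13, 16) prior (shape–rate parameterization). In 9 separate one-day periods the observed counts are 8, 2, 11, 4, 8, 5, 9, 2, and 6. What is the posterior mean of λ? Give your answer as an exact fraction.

Total count: 8 + 2 + 11 + 4 + 8 + 5 + 9 + 2 + 6 = 55.
Total exposure: 9 days.
Gamma(α, β) with Poisson data over total exposure Σt gives posterior Gamma(α+Σx, β+Σt) = Gamma(68, 25).
Posterior mean = α'/β' = 68/25.

68/25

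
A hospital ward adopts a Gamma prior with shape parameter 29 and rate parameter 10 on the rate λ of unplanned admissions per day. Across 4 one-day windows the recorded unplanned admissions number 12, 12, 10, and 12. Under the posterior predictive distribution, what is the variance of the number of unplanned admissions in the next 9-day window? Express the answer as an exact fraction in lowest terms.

15525/196

Total count: 12 + 12 + 10 + 12 = 46.
Total exposure: 4 days.
Conjugate update: add total count to the shape and total exposure to the rate, giving Gamma(75, 14).
The posterior predictive for a window of length T is Negative Binomial with variance T·α'·(β'+T)/β'² = 9·75·23/196 = 15525/196.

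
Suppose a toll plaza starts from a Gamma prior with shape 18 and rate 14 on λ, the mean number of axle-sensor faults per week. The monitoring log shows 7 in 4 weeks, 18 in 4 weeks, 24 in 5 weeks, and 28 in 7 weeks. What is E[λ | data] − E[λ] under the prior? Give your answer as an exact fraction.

359/238

Total count: 7 + 18 + 24 + 28 = 77.
Total exposure: 4 + 4 + 5 + 7 = 20 weeks.
The Gamma prior is conjugate for the Poisson rate, so λ | data ~ Gamma(18+77, 14+20) = Gamma(95, 34).
Posterior mean = 95/34 = 95/34; prior mean = 18/14 = 9/7. Difference = 95/34 − 9/7 = 359/238.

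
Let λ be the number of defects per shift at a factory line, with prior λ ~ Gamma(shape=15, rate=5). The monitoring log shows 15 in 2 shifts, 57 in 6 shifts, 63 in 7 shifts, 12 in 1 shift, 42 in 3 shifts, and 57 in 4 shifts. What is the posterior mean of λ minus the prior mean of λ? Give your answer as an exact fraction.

177/28

Total count: 15 + 57 + 63 + 12 + 42 + 57 = 246.
Total exposure: 2 + 6 + 7 + 1 + 3 + 4 = 23 shifts.
Gamma(α, β) with Poisson data over total exposure Σt gives posterior Gamma(α+Σx, β+Σt) = Gamma(261, 28).
Posterior mean = 261/28 = 261/28; prior mean = 15/5 = 3. Difference = 261/28 − 3 = 177/28.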